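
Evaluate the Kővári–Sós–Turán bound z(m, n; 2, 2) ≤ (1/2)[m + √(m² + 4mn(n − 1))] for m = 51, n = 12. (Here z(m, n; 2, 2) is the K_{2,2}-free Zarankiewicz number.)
z(51, 12; 2, 2) ≤ (1/2)[51 + √(51² + 4·51·12·11)] = (1/2)[51 + √29529] = 111.42

Kővári–Sós–Turán: let r_1, ..., r_51 be the row sums and z = Σ r_i the total number of 1s. Each pair of columns can share at most one row with both entries 1 (else a 2×2 all-ones block appears), so Σ_i C(r_i, 2) ≤ C(12, 2) = 66. By convexity Σ_i C(r_i, 2) ≥ 51·C(z/51, 2) = z(z − 51)/(2·51), giving z² − 51z − 51·12·11 ≤ 0 and hence z ≤ (1/2)[51 + √(2601 + 4·6732)] = (1/2)[51 + √29529] ≈ (1/2)(51 + 171.84) = 111.42.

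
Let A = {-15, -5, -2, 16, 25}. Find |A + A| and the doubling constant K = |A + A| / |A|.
K = |A + A| / |A| = 15/5 = 3

Enumerate A + A = {a + b : a, b ∈ A}. With |A| = 5, there are |A|^2 = 25 ordered sum pairs; collecting distinct values, A + A = {-30, -20, -17, -10, -7, -4, 1, 10, 11, 14, 20, 23, 32, 41, 50}, so |A + A| = 15. Thus K = 15/5 = 3. For comparison, the minimum possible |A + A| over all 5-element sets is 2·5 − 1 = 9 (so min K = 9/5), attained only by arithmetic progressions.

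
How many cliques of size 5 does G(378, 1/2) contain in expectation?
E[# K_5] = C(378, 5) · (1/2)^C(5, 2) = 62624261700 / 2^10 = 15656065425/256 ≈ 61156505.566406

For each 5-subset S of vertices (there are C(378, 5) = 62624261700 such S), let X_S = 1 if S induces a K_5 (all C(5, 2) = 10 edges present). Then P(X_S = 1) = (1/2)^10 = 1/1024. By linearity of expectation, E[# K_5] = C(378, 5) · (1/2)^10 = 62624261700 / 1024 = 15656065425/256 ≈ 61156505.566406.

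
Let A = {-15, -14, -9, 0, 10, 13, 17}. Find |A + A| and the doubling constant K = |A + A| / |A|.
K = |A + A| / |A| = 28/7 = 4

Enumerate A + A = {a + b : a, b ∈ A}. With |A| = 7, there are |A|^2 = 49 ordered sum pairs; collecting distinct values, A + A = {-30, -29, -28, -24, -23, -18, -15, -14, -9, -5, -4, -2, -1, 0, 1, 2, 3, 4, 8, 10, 13, 17, 20, 23, 26, 27, 30, 34}, so |A + A| = 28. Thus K = 28/7 = 4. For comparison, the minimum possible |A + A| over all 7-element sets is 2·7 − 1 = 13 (so min K = 13/7), attained only by arithmetic progressions.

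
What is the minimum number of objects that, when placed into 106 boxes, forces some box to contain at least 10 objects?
n = (10 − 1)·106 + 1 = 955

By the generalised pigeonhole principle, to guarantee some box contains ≥ r objects we need more than (r − 1) · k objects total. Threshold: n = (r − 1) · k + 1. With r = 10 and k = 106: n = 9 · 106 + 1 = 954 + 1 = 955. For n = 954 = 9 · 106, we can put exactly 9 objects in every box, avoiding 10 in any single one — so 955 is tight.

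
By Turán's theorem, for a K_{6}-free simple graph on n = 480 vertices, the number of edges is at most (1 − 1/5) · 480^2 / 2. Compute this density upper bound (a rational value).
Turán density bound = (4/5) · 480^2/2 = 92160

Turán's theorem: ex(n, K_{r+1}) is achieved by the complete r-partite Turán graph T(n, r) with parts as balanced as possible, and is at most (1 − 1/r) · n^2/2. For r = 5, n = 480: the density bound is (4/5) · 230400/2 = 92160. Since 5 ∣ 480, the Turán graph T(480, 5) has parts of equal size 96, and its edge count e(T(480, 5)) = 92160 attains the density bound exactly.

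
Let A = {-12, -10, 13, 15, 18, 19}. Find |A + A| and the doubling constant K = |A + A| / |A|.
K = |A + A| / |A| = 20/6 = 10/3

Enumerate A + A = {a + b : a, b ∈ A}. With |A| = 6, there are |A|^2 = 36 ordered sum pairs; collecting distinct values, A + A = {-24, -22, -20, 1, 3, 5, 6, 7, 8, 9, 26, 28, 30, 31, 32, 33, 34, 36, 37, 38}, so |A + A| = 20. Thus K = 20/6 = 10/3. For comparison, the minimum possible |A + A| over all 6-element sets is 2·6 − 1 = 11 (so min K = 11/6), attained only by arithmetic progressions.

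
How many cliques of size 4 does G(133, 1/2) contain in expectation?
E[# K_4] = C(133, 4) · (1/2)^C(4, 2) = 12457445 / 2^6 = 194647.578125

For each 4-subset S of vertices (there are C(133, 4) = 12457445 such S), let X_S = 1 if S induces a K_4 (all C(4, 2) = 6 edges present). Then P(X_S = 1) = (1/2)^6 = 1/64. By linearity of expectation, E[# K_4] = C(133, 4) · (1/2)^6 = 12457445 / 64 = 194647.578125.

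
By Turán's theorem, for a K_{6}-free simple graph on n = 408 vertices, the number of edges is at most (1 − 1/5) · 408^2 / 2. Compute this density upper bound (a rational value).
Turán density bound = (4/5) · 408^2/2 = 332928/5 ≈ 66585.6

Turán's theorem: ex(n, K_{r+1}) is achieved by the complete r-partite Turán graph T(n, r) with parts as balanced as possible, and is at most (1 − 1/r) · n^2/2. For r = 5, n = 408: the density bound is (4/5) · 166464/2 = 332928/5 ≈ 66585.6. The integer-valued extremum is e(T(408, 5)) = 66585, which is strictly less than the density bound 332928/5 since 5 ∤ 408 (the parts of T(408, 5) cannot all be equal).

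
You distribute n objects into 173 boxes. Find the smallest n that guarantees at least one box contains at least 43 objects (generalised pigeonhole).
n = (43 − 1)·173 + 1 = 7267

By the generalised pigeonhole principle, to guarantee some box contains ≥ r objects we need more than (r − 1) · k objects total. Threshold: n = (r − 1) · k + 1. With r = 43 and k = 173: n = 42 · 173 + 1 = 7266 + 1 = 7267. For n = 7266 = 42 · 173, we can put exactly 42 objects in every box, avoiding 43 in any single one — so 7267 is tight.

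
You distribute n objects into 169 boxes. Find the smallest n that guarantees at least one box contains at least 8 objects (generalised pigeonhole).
n = (8 − 1)·169 + 1 = 1184

By the generalised pigeonhole principle, to guarantee some box contains ≥ r objects we need more than (r − 1) · k objects total. Threshold: n = (r − 1) · k + 1. With r = 8 and k = 169: n = 7 · 169 + 1 = 1183 + 1 = 1184. For n = 1183 = 7 · 169, we can put exactly 7 objects in every box, avoiding 8 in any single one — so 1184 is tight.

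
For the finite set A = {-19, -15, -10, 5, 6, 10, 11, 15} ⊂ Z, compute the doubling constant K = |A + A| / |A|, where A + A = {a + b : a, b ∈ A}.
K = |A + A| / |A| = 28/8 = 7/2

Enumerate A + A = {a + b : a, b ∈ A}. With |A| = 8, there are |A|^2 = 64 ordered sum pairs; collecting distinct values, A + A = {-38, -34, -30, -29, -25, -20, -14, -13, -10, -9, -8, -5, -4, 0, 1, 5, 10, 11, 12, 15, 16, 17, 20, 21, 22, 25, 26, 30}, so |A + A| = 28. Thus K = 28/8 = 7/2. For comparison, the minimum possible |A + A| over all 8-element sets is 2·8 − 1 = 15 (so min K = 15/8), attained only by arithmetic progressions.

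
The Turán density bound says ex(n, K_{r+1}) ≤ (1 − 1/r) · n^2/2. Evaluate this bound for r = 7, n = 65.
Turán density bound = (6/7) · 65^2/2 = 12675/7 ≈ 1810.7143

Turán's theorem: ex(n, K_{r+1}) is achieved by the complete r-partite Turán graph T(n, r) with parts as balanced as possible, and is at most (1 − 1/r) · n^2/2. For r = 7, n = 65: the density bound is (6/7) · 4225/2 = 12675/7 ≈ 1810.7143. The integer-valued extremum is e(T(65, 7)) = 1810, which is strictly less than the density bound 12675/7 since 7 ∤ 65 (the parts of T(65, 7) cannot all be equal).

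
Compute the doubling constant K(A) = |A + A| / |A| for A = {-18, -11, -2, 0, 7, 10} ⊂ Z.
K = |A + A| / |A| = 19/6

Enumerate A + A = {a + b : a, b ∈ A}. With |A| = 6, there are |A|^2 = 36 ordered sum pairs; collecting distinct values, A + A = {-36, -29, -22, -20, -18, -13, -11, -8, -4, -2, -1, 0, 5, 7, 8, 10, 14, 17, 20}, so |A + A| = 19. Thus K = 19/6. For comparison, the minimum possible |A + A| over all 6-element sets is 2·6 − 1 = 11 (so min K = 11/6), attained only by arithmetic progressions.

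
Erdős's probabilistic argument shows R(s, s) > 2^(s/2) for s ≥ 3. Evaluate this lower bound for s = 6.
2^(6/2) = 8; so R(6, 6) > 8

Colour each edge of K_n uniformly at random with red/blue. The expected number of monochromatic K_6 is C(n, 6) · 2 · 2^(−C(6,2)). If C(n, 6) · 2^(1 − C(6,2)) < 1, then with positive probability no monochromatic K_6 exists, so R(6, 6) > n. The standard estimate C(n, 6) ≤ n^6/6! shows this inequality holds whenever n ≤ 2^(6/2) (since 6! · 2^(C(6,2) − 1) > 2^(6^2/2) ≥ n^6). Hence R(6, 6) > 2^(6/2) = 8.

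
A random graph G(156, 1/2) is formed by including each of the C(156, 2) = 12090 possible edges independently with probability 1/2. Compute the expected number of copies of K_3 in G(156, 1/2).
E[# K_3] = C(156, 3) · (1/2)^C(3, 2) = 620620 / 2^3 = 155155/2 = 77577.5

For each 3-subset S of vertices (there are C(156, 3) = 620620 such S), let X_S = 1 if S induces a K_3 (all C(3, 2) = 3 edges present). Then P(X_S = 1) = (1/2)^3 = 1/8. By linearity of expectation, E[# K_3] = C(156, 3) · (1/2)^3 = 620620 / 8 = 155155/2 = 77577.5.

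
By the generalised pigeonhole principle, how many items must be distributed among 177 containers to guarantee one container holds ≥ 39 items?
n = (39 − 1)·177 + 1 = 6727

By the generalised pigeonhole principle, to guarantee some box contains ≥ r objects we need more than (r − 1) · k objects total. Threshold: n = (r − 1) · k + 1. With r = 39 and k = 177: n = 38 · 177 + 1 = 6726 + 1 = 6727. For n = 6726 = 38 · 177, we can put exactly 38 objects in every box, avoiding 39 in any single one — so 6727 is tight.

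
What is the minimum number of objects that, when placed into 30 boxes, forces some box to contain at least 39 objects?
n = (39 − 1)·30 + 1 = 1141

By the generalised pigeonhole principle, to guarantee some box contains ≥ r objects we need more than (r − 1) · k objects total. Threshold: n = (r − 1) · k + 1. With r = 39 and k = 30: n = 38 · 30 + 1 = 1140 + 1 = 1141. For n = 1140 = 38 · 30, we can put exactly 38 objects in every box, avoiding 39 in any single one — so 1141 is tight.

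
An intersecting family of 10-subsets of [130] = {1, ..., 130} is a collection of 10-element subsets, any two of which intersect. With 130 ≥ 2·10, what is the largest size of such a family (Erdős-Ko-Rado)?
max |F| = C(129, 9) = 20492404684400

The Erdős-Ko-Rado theorem states: for n ≥ 2k, an intersecting family of k-subsets of an n-element set has size at most C(n − 1, k − 1), with equality for 'star' families {A ⊆ [n] : |A| = k, i ∈ A} (fix an element i). For n = 130, k = 10: C(129, 9) = 20492404684400.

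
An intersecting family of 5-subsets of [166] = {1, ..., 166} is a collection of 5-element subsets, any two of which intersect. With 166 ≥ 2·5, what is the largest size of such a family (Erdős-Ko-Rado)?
max |F| = C(165, 4) = 29772765

Erdős-Ko-Rado (1961): when n ≥ 2k, max |F| = C(n−1, k−1). The bound is attained by the star {A : i ∈ A} for any fixed i ∈ [n]. Here C(166−1, 5−1) = C(165, 4) = 29772765.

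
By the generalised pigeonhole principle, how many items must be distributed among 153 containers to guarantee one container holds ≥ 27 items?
n = (27 − 1)·153 + 1 = 3979

By the generalised pigeonhole principle, to guarantee some box contains ≥ r objects we need more than (r − 1) · k objects total. Threshold: n = (r − 1) · k + 1. With r = 27 and k = 153: n = 26 · 153 + 1 = 3978 + 1 = 3979. For n = 3978 = 26 · 153, we can put exactly 26 objects in every box, avoiding 27 in any single one — so 3979 is tight.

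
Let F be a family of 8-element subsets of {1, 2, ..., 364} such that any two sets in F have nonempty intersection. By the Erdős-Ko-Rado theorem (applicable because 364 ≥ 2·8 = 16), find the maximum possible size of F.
max |F| = C(363, 7) = 155467656865026

Erdős-Ko-Rado (1961): when n ≥ 2k, max |F| = C(n−1, k−1). The bound is attained by the star {A : i ∈ A} for any fixed i ∈ [n]. Here C(364−1, 8−1) = C(363, 7) = 155467656865026.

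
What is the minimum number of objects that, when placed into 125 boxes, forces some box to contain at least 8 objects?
n = (8 − 1)·125 + 1 = 876

By the generalised pigeonhole principle, to guarantee some box contains ≥ r objects we need more than (r − 1) · k objects total. Threshold: n = (r − 1) · k + 1. With r = 8 and k = 125: n = 7 · 125 + 1 = 875 + 1 = 876. For n = 875 = 7 · 125, we can put exactly 7 objects in every box, avoiding 8 in any single one — so 876 is tight.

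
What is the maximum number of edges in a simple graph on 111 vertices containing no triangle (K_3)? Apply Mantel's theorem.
ex(111, K_3) = ⌊111^2/4⌋ = 3080

Mantel (1907): a triangle-free graph on n vertices has at most ⌊n^2/4⌋ edges, with equality for the complete bipartite graph K_{⌊n/2⌋, ⌈n/2⌉}. For n = 111: ⌊111^2/4⌋ = ⌊12321/4⌋ = 3080. The extremal graph is K_{55, 56}, which has 55·56 = 3080 edges.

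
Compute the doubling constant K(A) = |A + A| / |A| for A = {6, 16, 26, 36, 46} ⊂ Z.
K = |A + A| / |A| = 9/5

Enumerate A + A = {a + b : a, b ∈ A}. With |A| = 5, there are |A|^2 = 25 ordered sum pairs; collecting distinct values, A + A = {12, 22, 32, 42, 52, 62, 72, 82, 92}, so |A + A| = 9. Thus K = 9/5. Here |A + A| = 2|A| − 1 = 9, the minimum possible — so K = 9/5 is minimal, which holds iff A is an arithmetic progression.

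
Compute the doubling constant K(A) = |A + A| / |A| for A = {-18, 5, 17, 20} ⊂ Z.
K = |A + A| / |A| = 10/4 = 5/2

Enumerate A + A = {a + b : a, b ∈ A}. With |A| = 4, there are |A|^2 = 16 ordered sum pairs; collecting distinct values, A + A = {-36, -13, -1, 2, 10, 22, 25, 34, 37, 40}, so |A + A| = 10. Thus K = 10/4 = 5/2. For comparison, the minimum possible |A + A| over all 4-element sets is 2·4 − 1 = 7 (so min K = 7/4), attained only by arithmetic progressions.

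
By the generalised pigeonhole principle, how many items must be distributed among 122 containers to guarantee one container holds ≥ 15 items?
n = (15 − 1)·122 + 1 = 1709

By the generalised pigeonhole principle, to guarantee some box contains ≥ r objects we need more than (r − 1) · k objects total. Threshold: n = (r − 1) · k + 1. With r = 15 and k = 122: n = 14 · 122 + 1 = 1708 + 1 = 1709. For n = 1708 = 14 · 122, we can put exactly 14 objects in every box, avoiding 15 in any single one — so 1709 is tight.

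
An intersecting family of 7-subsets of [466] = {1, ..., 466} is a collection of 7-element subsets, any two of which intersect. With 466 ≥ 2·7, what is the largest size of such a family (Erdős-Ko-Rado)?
max |F| = C(465, 6) = 13593151605880

Erdős-Ko-Rado (1961): when n ≥ 2k, max |F| = C(n−1, k−1). The bound is attained by the star {A : i ∈ A} for any fixed i ∈ [n]. Here C(466−1, 7−1) = C(465, 6) = 13593151605880.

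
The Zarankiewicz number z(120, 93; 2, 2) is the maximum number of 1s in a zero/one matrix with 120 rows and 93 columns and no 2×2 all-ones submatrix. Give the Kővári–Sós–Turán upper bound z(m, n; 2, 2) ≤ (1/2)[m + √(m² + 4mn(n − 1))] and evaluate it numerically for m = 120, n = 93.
z(120, 93; 2, 2) ≤ (1/2)[120 + √(120² + 4·120·93·92)] = (1/2)[120 + √4121280] = 1075.0468

Kővári–Sós–Turán: let r_1, ..., r_120 be the row sums and z = Σ r_i the total number of 1s. Each pair of columns can share at most one row with both entries 1 (else a 2×2 all-ones block appears), so Σ_i C(r_i, 2) ≤ C(93, 2) = 4278. By convexity Σ_i C(r_i, 2) ≥ 120·C(z/120, 2) = z(z − 120)/(2·120), giving z² − 120z − 120·93·92 ≤ 0 and hence z ≤ (1/2)[120 + √(14400 + 4·1026720)] = (1/2)[120 + √4121280] ≈ (1/2)(120 + 2030.0936) = 1075.0468.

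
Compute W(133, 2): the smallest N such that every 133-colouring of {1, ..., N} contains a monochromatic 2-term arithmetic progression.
W(133, 2) = 133 + 1 = 134

A 2-term AP is any pair of integers, so a monochromatic 2-AP exists iff some colour is used at least twice. With 133 colours, the colouring i ↦ i on {1, ..., 133} uses each colour once, avoiding any monochromatic pair, so W(133, 2) > 133. For {1, ..., 134}, pigeonhole forces two integers of the same colour, which form a monochromatic 2-AP. Hence W(133, 2) = 134.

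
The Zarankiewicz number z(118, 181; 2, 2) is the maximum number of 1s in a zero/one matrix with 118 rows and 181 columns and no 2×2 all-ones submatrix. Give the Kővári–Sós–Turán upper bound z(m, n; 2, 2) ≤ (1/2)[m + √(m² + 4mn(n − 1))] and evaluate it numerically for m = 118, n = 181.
z(118, 181; 2, 2) ≤ (1/2)[118 + √(118² + 4·118·181·180)] = (1/2)[118 + √15391684] = 2020.6118

Kővári–Sós–Turán: let r_1, ..., r_118 be the row sums and z = Σ r_i the total number of 1s. Each pair of columns can share at most one row with both entries 1 (else a 2×2 all-ones block appears), so Σ_i C(r_i, 2) ≤ C(181, 2) = 16290. By convexity Σ_i C(r_i, 2) ≥ 118·C(z/118, 2) = z(z − 118)/(2·118), giving z² − 118z − 118·181·180 ≤ 0 and hence z ≤ (1/2)[118 + √(13924 + 4·3844440)] = (1/2)[118 + √15391684] ≈ (1/2)(118 + 3923.2237) = 2020.6118.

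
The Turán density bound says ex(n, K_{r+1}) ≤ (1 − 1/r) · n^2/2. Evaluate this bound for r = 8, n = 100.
Turán density bound = (7/8) · 100^2/2 = 4375

Turán's theorem: ex(n, K_{r+1}) is achieved by the complete r-partite Turán graph T(n, r) with parts as balanced as possible, and is at most (1 − 1/r) · n^2/2. For r = 8, n = 100: the density bound is (7/8) · 10000/2 = 4375. The integer-valued extremum is e(T(100, 8)) = 4374, which is strictly less than the density bound 4375 since 8 ∤ 100 (the parts of T(100, 8) cannot all be equal).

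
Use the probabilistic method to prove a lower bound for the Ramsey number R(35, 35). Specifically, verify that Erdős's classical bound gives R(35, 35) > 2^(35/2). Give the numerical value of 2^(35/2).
2^(35/2) = 185363.8; so R(35, 35) > 185363.8

Colour each edge of K_n uniformly at random with red/blue. The expected number of monochromatic K_35 is C(n, 35) · 2 · 2^(−C(35,2)). If C(n, 35) · 2^(1 − C(35,2)) < 1, then with positive probability no monochromatic K_35 exists, so R(35, 35) > n. The standard estimate C(n, 35) ≤ n^35/35! shows this inequality holds whenever n ≤ 2^(35/2) (since 35! · 2^(C(35,2) − 1) > 2^(35^2/2) ≥ n^35). Hence R(35, 35) > 2^(35/2) = 185363.8.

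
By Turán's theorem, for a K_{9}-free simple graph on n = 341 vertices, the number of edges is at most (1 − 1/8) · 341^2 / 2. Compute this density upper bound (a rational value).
Turán density bound = (7/8) · 341^2/2 = 813967/16 ≈ 50872.9375

Turán's theorem: ex(n, K_{r+1}) is achieved by the complete r-partite Turán graph T(n, r) with parts as balanced as possible, and is at most (1 − 1/r) · n^2/2. For r = 8, n = 341: the density bound is (7/8) · 116281/2 = 813967/16 ≈ 50872.9375. The integer-valued extremum is e(T(341, 8)) = 50872, which is strictly less than the density bound 813967/16 since 8 ∤ 341 (the parts of T(341, 8) cannot all be equal).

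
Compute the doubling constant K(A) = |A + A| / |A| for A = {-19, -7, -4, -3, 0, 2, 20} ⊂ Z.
K = |A + A| / |A| = 27/7

Enumerate A + A = {a + b : a, b ∈ A}. With |A| = 7, there are |A|^2 = 49 ordered sum pairs; collecting distinct values, A + A = {-38, -26, -23, -22, -19, -17, -14, -11, -10, -8, -7, -6, -5, -4, -3, -2, -1, 0, 1, 2, 4, 13, 16, 17, 20, 22, 40}, so |A + A| = 27. Thus K = 27/7. For comparison, the minimum possible |A + A| over all 7-element sets is 2·7 − 1 = 13 (so min K = 13/7), attained only by arithmetic progressions.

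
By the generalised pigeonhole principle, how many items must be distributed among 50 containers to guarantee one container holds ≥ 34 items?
n = (34 − 1)·50 + 1 = 1651

By the generalised pigeonhole principle, to guarantee some box contains ≥ r objects we need more than (r − 1) · k objects total. Threshold: n = (r − 1) · k + 1. With r = 34 and k = 50: n = 33 · 50 + 1 = 1650 + 1 = 1651. For n = 1650 = 33 · 50, we can put exactly 33 objects in every box, avoiding 34 in any single one — so 1651 is tight.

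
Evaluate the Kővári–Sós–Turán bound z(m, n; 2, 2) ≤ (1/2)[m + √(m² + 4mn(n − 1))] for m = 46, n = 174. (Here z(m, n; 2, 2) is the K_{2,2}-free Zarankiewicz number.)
z(46, 174; 2, 2) ≤ (1/2)[46 + √(46² + 4·46·174·173)] = (1/2)[46 + √5540884] = 1199.9541

Kővári–Sós–Turán: let r_1, ..., r_46 be the row sums and z = Σ r_i the total number of 1s. Each pair of columns can share at most one row with both entries 1 (else a 2×2 all-ones block appears), so Σ_i C(r_i, 2) ≤ C(174, 2) = 15051. By convexity Σ_i C(r_i, 2) ≥ 46·C(z/46, 2) = z(z − 46)/(2·46), giving z² − 46z − 46·174·173 ≤ 0 and hence z ≤ (1/2)[46 + √(2116 + 4·1384692)] = (1/2)[46 + √5540884] ≈ (1/2)(46 + 2353.9082) = 1199.9541.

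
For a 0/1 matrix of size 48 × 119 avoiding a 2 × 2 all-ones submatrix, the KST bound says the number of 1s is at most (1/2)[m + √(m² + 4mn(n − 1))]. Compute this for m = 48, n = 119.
z(48, 119; 2, 2) ≤ (1/2)[48 + √(48² + 4·48·119·118)] = (1/2)[48 + √2698368] = 845.3355

Kővári–Sós–Turán: let r_1, ..., r_48 be the row sums and z = Σ r_i the total number of 1s. Each pair of columns can share at most one row with both entries 1 (else a 2×2 all-ones block appears), so Σ_i C(r_i, 2) ≤ C(119, 2) = 7021. By convexity Σ_i C(r_i, 2) ≥ 48·C(z/48, 2) = z(z − 48)/(2·48), giving z² − 48z − 48·119·118 ≤ 0 and hence z ≤ (1/2)[48 + √(2304 + 4·674016)] = (1/2)[48 + √2698368] ≈ (1/2)(48 + 1642.671) = 845.3355.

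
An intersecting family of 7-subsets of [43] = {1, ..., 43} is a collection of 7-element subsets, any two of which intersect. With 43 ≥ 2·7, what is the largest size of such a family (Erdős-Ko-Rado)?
max |F| = C(42, 6) = 5245786

The Erdős-Ko-Rado theorem states: for n ≥ 2k, an intersecting family of k-subsets of an n-element set has size at most C(n − 1, k − 1), with equality for 'star' families {A ⊆ [n] : |A| = k, i ∈ A} (fix an element i). For n = 43, k = 7: C(42, 6) = 5245786.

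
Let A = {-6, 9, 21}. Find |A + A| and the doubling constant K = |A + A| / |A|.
K = |A + A| / |A| = 6/3 = 2

Enumerate A + A = {a + b : a, b ∈ A}. With |A| = 3, there are |A|^2 = 9 ordered sum pairs; collecting distinct values, A + A = {-12, 3, 15, 18, 30, 42}, so |A + A| = 6. Thus K = 6/3 = 2. For comparison, the minimum possible |A + A| over all 3-element sets is 2·3 − 1 = 5 (so min K = 5/3), attained only by arithmetic progressions.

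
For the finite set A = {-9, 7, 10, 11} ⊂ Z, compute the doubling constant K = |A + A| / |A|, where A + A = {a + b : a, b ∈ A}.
K = |A + A| / |A| = 10/4 = 5/2

Enumerate A + A = {a + b : a, b ∈ A}. With |A| = 4, there are |A|^2 = 16 ordered sum pairs; collecting distinct values, A + A = {-18, -2, 1, 2, 14, 17, 18, 20, 21, 22}, so |A + A| = 10. Thus K = 10/4 = 5/2. For comparison, the minimum possible |A + A| over all 4-element sets is 2·4 − 1 = 7 (so min K = 7/4), attained only by arithmetic progressions.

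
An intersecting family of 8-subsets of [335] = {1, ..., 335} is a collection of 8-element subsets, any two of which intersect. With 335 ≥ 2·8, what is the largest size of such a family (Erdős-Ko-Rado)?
max |F| = C(334, 7) = 86359460961576

Erdős-Ko-Rado (1961): when n ≥ 2k, max |F| = C(n−1, k−1). The bound is attained by the star {A : i ∈ A} for any fixed i ∈ [n]. Here C(335−1, 8−1) = C(334, 7) = 86359460961576.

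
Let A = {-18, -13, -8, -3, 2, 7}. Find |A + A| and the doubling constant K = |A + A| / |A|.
K = |A + A| / |A| = 11/6

Enumerate A + A = {a + b : a, b ∈ A}. With |A| = 6, there are |A|^2 = 36 ordered sum pairs; collecting distinct values, A + A = {-36, -31, -26, -21, -16, -11, -6, -1, 4, 9, 14}, so |A + A| = 11. Thus K = 11/6. Here |A + A| = 2|A| − 1 = 11, the minimum possible — so K = 11/6 is minimal, which holds iff A is an arithmetic progression.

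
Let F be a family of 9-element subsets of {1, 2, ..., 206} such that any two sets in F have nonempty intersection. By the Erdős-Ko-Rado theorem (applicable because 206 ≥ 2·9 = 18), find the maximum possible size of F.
max |F| = C(205, 8) = 67368244751775

The Erdős-Ko-Rado theorem states: for n ≥ 2k, an intersecting family of k-subsets of an n-element set has size at most C(n − 1, k − 1), with equality for 'star' families {A ⊆ [n] : |A| = k, i ∈ A} (fix an element i). For n = 206, k = 9: C(205, 8) = 67368244751775.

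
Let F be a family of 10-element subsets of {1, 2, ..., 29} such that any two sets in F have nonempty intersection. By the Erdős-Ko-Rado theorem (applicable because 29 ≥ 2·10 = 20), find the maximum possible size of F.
max |F| = C(28, 9) = 6906900

Erdős-Ko-Rado (1961): when n ≥ 2k, max |F| = C(n−1, k−1). The bound is attained by the star {A : i ∈ A} for any fixed i ∈ [n]. Here C(29−1, 10−1) = C(28, 9) = 6906900.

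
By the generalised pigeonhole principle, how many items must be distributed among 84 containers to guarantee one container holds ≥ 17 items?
n = (17 − 1)·84 + 1 = 1345

By the generalised pigeonhole principle, to guarantee some box contains ≥ r objects we need more than (r − 1) · k objects total. Threshold: n = (r − 1) · k + 1. With r = 17 and k = 84: n = 16 · 84 + 1 = 1344 + 1 = 1345. For n = 1344 = 16 · 84, we can put exactly 16 objects in every box, avoiding 17 in any single one — so 1345 is tight.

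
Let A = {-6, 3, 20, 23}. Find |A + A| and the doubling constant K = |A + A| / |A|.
K = |A + A| / |A| = 10/4 = 5/2

Enumerate A + A = {a + b : a, b ∈ A}. With |A| = 4, there are |A|^2 = 16 ordered sum pairs; collecting distinct values, A + A = {-12, -3, 6, 14, 17, 23, 26, 40, 43, 46}, so |A + A| = 10. Thus K = 10/4 = 5/2. For comparison, the minimum possible |A + A| over all 4-element sets is 2·4 − 1 = 7 (so min K = 7/4), attained only by arithmetic progressions.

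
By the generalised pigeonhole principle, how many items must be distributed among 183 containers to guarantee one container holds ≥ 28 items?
n = (28 − 1)·183 + 1 = 4942

By the generalised pigeonhole principle, to guarantee some box contains ≥ r objects we need more than (r − 1) · k objects total. Threshold: n = (r − 1) · k + 1. With r = 28 and k = 183: n = 27 · 183 + 1 = 4941 + 1 = 4942. For n = 4941 = 27 · 183, we can put exactly 27 objects in every box, avoiding 28 in any single one — so 4942 is tight.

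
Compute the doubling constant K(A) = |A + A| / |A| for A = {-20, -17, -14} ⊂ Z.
K = |A + A| / |A| = 5/3

Enumerate A + A = {a + b : a, b ∈ A}. With |A| = 3, there are |A|^2 = 9 ordered sum pairs; collecting distinct values, A + A = {-40, -37, -34, -31, -28}, so |A + A| = 5. Thus K = 5/3. Here |A + A| = 2|A| − 1 = 5, the minimum possible — so K = 5/3 is minimal, which holds iff A is an arithmetic progression.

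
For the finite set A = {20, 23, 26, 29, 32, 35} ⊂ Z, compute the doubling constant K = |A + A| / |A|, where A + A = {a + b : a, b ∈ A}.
K = |A + A| / |A| = 11/6

Enumerate A + A = {a + b : a, b ∈ A}. With |A| = 6, there are |A|^2 = 36 ordered sum pairs; collecting distinct values, A + A = {40, 43, 46, 49, 52, 55, 58, 61, 64, 67, 70}, so |A + A| = 11. Thus K = 11/6. Here |A + A| = 2|A| − 1 = 11, the minimum possible — so K = 11/6 is minimal, which holds iff A is an arithmetic progression.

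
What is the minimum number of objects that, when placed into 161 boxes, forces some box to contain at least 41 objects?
n = (41 − 1)·161 + 1 = 6441

By the generalised pigeonhole principle, to guarantee some box contains ≥ r objects we need more than (r − 1) · k objects total. Threshold: n = (r − 1) · k + 1. With r = 41 and k = 161: n = 40 · 161 + 1 = 6440 + 1 = 6441. For n = 6440 = 40 · 161, we can put exactly 40 objects in every box, avoiding 41 in any single one — so 6441 is tight.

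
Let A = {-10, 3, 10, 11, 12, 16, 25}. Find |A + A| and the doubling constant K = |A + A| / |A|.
K = |A + A| / |A| = 24/7

Enumerate A + A = {a + b : a, b ∈ A}. With |A| = 7, there are |A|^2 = 49 ordered sum pairs; collecting distinct values, A + A = {-20, -7, 0, 1, 2, 6, 13, 14, 15, 19, 20, 21, 22, 23, 24, 26, 27, 28, 32, 35, 36, 37, 41, 50}, so |A + A| = 24. Thus K = 24/7. For comparison, the minimum possible |A + A| over all 7-element sets is 2·7 − 1 = 13 (so min K = 13/7), attained only by arithmetic progressions.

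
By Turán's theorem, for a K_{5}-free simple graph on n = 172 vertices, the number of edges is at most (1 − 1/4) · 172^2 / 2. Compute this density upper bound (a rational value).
Turán density bound = (3/4) · 172^2/2 = 11094

Turán's theorem: ex(n, K_{r+1}) is achieved by the complete r-partite Turán graph T(n, r) with parts as balanced as possible, and is at most (1 − 1/r) · n^2/2. For r = 4, n = 172: the density bound is (3/4) · 29584/2 = 11094. Since 4 ∣ 172, the Turán graph T(172, 4) has parts of equal size 43, and its edge count e(T(172, 4)) = 11094 attains the density bound exactly.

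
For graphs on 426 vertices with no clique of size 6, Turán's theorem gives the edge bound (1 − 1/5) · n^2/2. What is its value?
Turán density bound = (4/5) · 426^2/2 = 362952/5 ≈ 72590.4

Turán's theorem: ex(n, K_{r+1}) is achieved by the complete r-partite Turán graph T(n, r) with parts as balanced as possible, and is at most (1 − 1/r) · n^2/2. For r = 5, n = 426: the density bound is (4/5) · 181476/2 = 362952/5 ≈ 72590.4. The integer-valued extremum is e(T(426, 5)) = 72590, which is strictly less than the density bound 362952/5 since 5 ∤ 426 (the parts of T(426, 5) cannot all be equal).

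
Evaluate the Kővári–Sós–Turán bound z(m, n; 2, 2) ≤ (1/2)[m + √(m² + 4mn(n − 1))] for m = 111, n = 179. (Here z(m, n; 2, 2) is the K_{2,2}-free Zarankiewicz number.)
z(111, 179; 2, 2) ≤ (1/2)[111 + √(111² + 4·111·179·178)] = (1/2)[111 + √14159049] = 1936.9256

Kővári–Sós–Turán: let r_1, ..., r_111 be the row sums and z = Σ r_i the total number of 1s. Each pair of columns can share at most one row with both entries 1 (else a 2×2 all-ones block appears), so Σ_i C(r_i, 2) ≤ C(179, 2) = 15931. By convexity Σ_i C(r_i, 2) ≥ 111·C(z/111, 2) = z(z − 111)/(2·111), giving z² − 111z − 111·179·178 ≤ 0 and hence z ≤ (1/2)[111 + √(12321 + 4·3536682)] = (1/2)[111 + √14159049] ≈ (1/2)(111 + 3762.8512) = 1936.9256.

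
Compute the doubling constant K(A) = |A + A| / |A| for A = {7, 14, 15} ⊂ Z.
K = |A + A| / |A| = 6/3 = 2

Enumerate A + A = {a + b : a, b ∈ A}. With |A| = 3, there are |A|^2 = 9 ordered sum pairs; collecting distinct values, A + A = {14, 21, 22, 28, 29, 30}, so |A + A| = 6. Thus K = 6/3 = 2. For comparison, the minimum possible |A + A| over all 3-element sets is 2·3 − 1 = 5 (so min K = 5/3), attained only by arithmetic progressions.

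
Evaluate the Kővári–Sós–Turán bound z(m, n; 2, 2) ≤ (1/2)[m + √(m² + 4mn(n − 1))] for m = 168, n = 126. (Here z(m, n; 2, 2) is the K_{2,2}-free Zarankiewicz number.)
z(168, 126; 2, 2) ≤ (1/2)[168 + √(168² + 4·168·126·125)] = (1/2)[168 + √10612224] = 1712.8204

Kővári–Sós–Turán: let r_1, ..., r_168 be the row sums and z = Σ r_i the total number of 1s. Each pair of columns can share at most one row with both entries 1 (else a 2×2 all-ones block appears), so Σ_i C(r_i, 2) ≤ C(126, 2) = 7875. By convexity Σ_i C(r_i, 2) ≥ 168·C(z/168, 2) = z(z − 168)/(2·168), giving z² − 168z − 168·126·125 ≤ 0 and hence z ≤ (1/2)[168 + √(28224 + 4·2646000)] = (1/2)[168 + √10612224] ≈ (1/2)(168 + 3257.6409) = 1712.8204.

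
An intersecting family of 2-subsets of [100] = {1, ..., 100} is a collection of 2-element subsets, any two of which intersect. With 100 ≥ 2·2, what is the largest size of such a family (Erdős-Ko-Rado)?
max |F| = C(99, 1) = 99

The Erdős-Ko-Rado theorem states: for n ≥ 2k, an intersecting family of k-subsets of an n-element set has size at most C(n − 1, k − 1), with equality for 'star' families {A ⊆ [n] : |A| = k, i ∈ A} (fix an element i). For n = 100, k = 2: C(99, 1) = 99.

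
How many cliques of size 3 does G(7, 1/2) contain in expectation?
E[# K_3] = C(7, 3) · (1/2)^C(3, 2) = 35 / 2^3 = 4.375

For each 3-subset S of vertices (there are C(7, 3) = 35 such S), let X_S = 1 if S induces a K_3 (all C(3, 2) = 3 edges present). Then P(X_S = 1) = (1/2)^3 = 1/8. By linearity of expectation, E[# K_3] = C(7, 3) · (1/2)^3 = 35 / 8 = 4.375.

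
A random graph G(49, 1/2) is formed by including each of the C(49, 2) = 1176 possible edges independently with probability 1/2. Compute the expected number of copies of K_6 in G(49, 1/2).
E[# K_6] = C(49, 6) · (1/2)^C(6, 2) = 13983816 / 2^15 = 1747977/4096 ≈ 426.752197

For each 6-subset S of vertices (there are C(49, 6) = 13983816 such S), let X_S = 1 if S induces a K_6 (all C(6, 2) = 15 edges present). Then P(X_S = 1) = (1/2)^15 = 1/32768. By linearity of expectation, E[# K_6] = C(49, 6) · (1/2)^15 = 13983816 / 32768 = 1747977/4096 ≈ 426.752197.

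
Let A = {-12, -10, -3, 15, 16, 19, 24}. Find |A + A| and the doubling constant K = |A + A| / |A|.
K = |A + A| / |A| = 27/7

Enumerate A + A = {a + b : a, b ∈ A}. With |A| = 7, there are |A|^2 = 49 ordered sum pairs; collecting distinct values, A + A = {-24, -22, -20, -15, -13, -6, 3, 4, 5, 6, 7, 9, 12, 13, 14, 16, 21, 30, 31, 32, 34, 35, 38, 39, 40, 43, 48}, so |A + A| = 27. Thus K = 27/7. For comparison, the minimum possible |A + A| over all 7-element sets is 2·7 − 1 = 13 (so min K = 13/7), attained only by arithmetic progressions.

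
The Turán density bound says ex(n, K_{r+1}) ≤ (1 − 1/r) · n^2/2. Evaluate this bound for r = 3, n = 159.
Turán density bound = (2/3) · 159^2/2 = 8427

Turán's theorem: ex(n, K_{r+1}) is achieved by the complete r-partite Turán graph T(n, r) with parts as balanced as possible, and is at most (1 − 1/r) · n^2/2. For r = 3, n = 159: the density bound is (2/3) · 25281/2 = 8427. Since 3 ∣ 159, the Turán graph T(159, 3) has parts of equal size 53, and its edge count e(T(159, 3)) = 8427 attains the density bound exactly.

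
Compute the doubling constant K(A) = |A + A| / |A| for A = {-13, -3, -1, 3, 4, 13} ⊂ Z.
K = |A + A| / |A| = 20/6 = 10/3

Enumerate A + A = {a + b : a, b ∈ A}. With |A| = 6, there are |A|^2 = 36 ordered sum pairs; collecting distinct values, A + A = {-26, -16, -14, -10, -9, -6, -4, -2, 0, 1, 2, 3, 6, 7, 8, 10, 12, 16, 17, 26}, so |A + A| = 20. Thus K = 20/6 = 10/3. For comparison, the minimum possible |A + A| over all 6-element sets is 2·6 − 1 = 11 (so min K = 11/6), attained only by arithmetic progressions.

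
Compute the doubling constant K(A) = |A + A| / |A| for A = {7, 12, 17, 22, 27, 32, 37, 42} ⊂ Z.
K = |A + A| / |A| = 15/8

Enumerate A + A = {a + b : a, b ∈ A}. With |A| = 8, there are |A|^2 = 64 ordered sum pairs; collecting distinct values, A + A = {14, 19, 24, 29, 34, 39, 44, 49, 54, 59, 64, 69, 74, 79, 84}, so |A + A| = 15. Thus K = 15/8. Here |A + A| = 2|A| − 1 = 15, the minimum possible — so K = 15/8 is minimal, which holds iff A is an arithmetic progression.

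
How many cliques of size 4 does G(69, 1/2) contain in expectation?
E[# K_4] = C(69, 4) · (1/2)^C(4, 2) = 864501 / 2^6 = 13507.828125

For each 4-subset S of vertices (there are C(69, 4) = 864501 such S), let X_S = 1 if S induces a K_4 (all C(4, 2) = 6 edges present). Then P(X_S = 1) = (1/2)^6 = 1/64. By linearity of expectation, E[# K_4] = C(69, 4) · (1/2)^6 = 864501 / 64 = 13507.828125.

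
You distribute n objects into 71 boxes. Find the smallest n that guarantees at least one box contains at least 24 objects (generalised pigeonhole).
n = (24 − 1)·71 + 1 = 1634

By the generalised pigeonhole principle, to guarantee some box contains ≥ r objects we need more than (r − 1) · k objects total. Threshold: n = (r − 1) · k + 1. With r = 24 and k = 71: n = 23 · 71 + 1 = 1633 + 1 = 1634. For n = 1633 = 23 · 71, we can put exactly 23 objects in every box, avoiding 24 in any single one — so 1634 is tight.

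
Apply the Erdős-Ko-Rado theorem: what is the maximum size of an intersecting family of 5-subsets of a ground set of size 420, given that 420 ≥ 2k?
max |F| = C(419, 4) = 1265926376

The Erdős-Ko-Rado theorem states: for n ≥ 2k, an intersecting family of k-subsets of an n-element set has size at most C(n − 1, k − 1), with equality for 'star' families {A ⊆ [n] : |A| = k, i ∈ A} (fix an element i). For n = 420, k = 5: C(419, 4) = 1265926376.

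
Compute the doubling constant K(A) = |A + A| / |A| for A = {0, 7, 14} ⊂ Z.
K = |A + A| / |A| = 5/3

Enumerate A + A = {a + b : a, b ∈ A}. With |A| = 3, there are |A|^2 = 9 ordered sum pairs; collecting distinct values, A + A = {0, 7, 14, 21, 28}, so |A + A| = 5. Thus K = 5/3. Here |A + A| = 2|A| − 1 = 5, the minimum possible — so K = 5/3 is minimal, which holds iff A is an arithmetic progression.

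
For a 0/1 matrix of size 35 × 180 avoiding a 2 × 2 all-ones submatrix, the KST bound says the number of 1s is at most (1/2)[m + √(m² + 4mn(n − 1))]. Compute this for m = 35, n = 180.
z(35, 180; 2, 2) ≤ (1/2)[35 + √(35² + 4·35·180·179)] = (1/2)[35 + √4512025] = 1079.5764

Kővári–Sós–Turán: let r_1, ..., r_35 be the row sums and z = Σ r_i the total number of 1s. Each pair of columns can share at most one row with both entries 1 (else a 2×2 all-ones block appears), so Σ_i C(r_i, 2) ≤ C(180, 2) = 16110. By convexity Σ_i C(r_i, 2) ≥ 35·C(z/35, 2) = z(z − 35)/(2·35), giving z² − 35z − 35·180·179 ≤ 0 and hence z ≤ (1/2)[35 + √(1225 + 4·1127700)] = (1/2)[35 + √4512025] ≈ (1/2)(35 + 2124.1528) = 1079.5764.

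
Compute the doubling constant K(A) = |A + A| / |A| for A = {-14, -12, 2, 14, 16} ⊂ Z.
K = |A + A| / |A| = 13/5

Enumerate A + A = {a + b : a, b ∈ A}. With |A| = 5, there are |A|^2 = 25 ordered sum pairs; collecting distinct values, A + A = {-28, -26, -24, -12, -10, 0, 2, 4, 16, 18, 28, 30, 32}, so |A + A| = 13. Thus K = 13/5. For comparison, the minimum possible |A + A| over all 5-element sets is 2·5 − 1 = 9 (so min K = 9/5), attained only by arithmetic progressions.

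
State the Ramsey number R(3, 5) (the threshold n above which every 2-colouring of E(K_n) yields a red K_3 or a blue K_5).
R(3, 5) = 14

Lower bound: an explicit 2-colouring of K_{13} (typically a Paley-type or other structured construction) avoids a red K_3 and a blue K_5, showing R(3, 5) > 13.
Upper bound: the Erdős–Szekeres recurrence R(r, t') ≤ R(r−1, t') + R(r, t'−1) yields R(3, 5) ≤ 14.
Hence R(3, 5) = 14.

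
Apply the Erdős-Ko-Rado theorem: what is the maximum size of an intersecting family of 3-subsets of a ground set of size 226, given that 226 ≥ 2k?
max |F| = C(225, 2) = 25200

Erdős-Ko-Rado (1961): when n ≥ 2k, max |F| = C(n−1, k−1). The bound is attained by the star {A : i ∈ A} for any fixed i ∈ [n]. Here C(226−1, 3−1) = C(225, 2) = 25200.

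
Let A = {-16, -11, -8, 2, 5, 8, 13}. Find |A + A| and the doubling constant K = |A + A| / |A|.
K = |A + A| / |A| = 24/7

Enumerate A + A = {a + b : a, b ∈ A}. With |A| = 7, there are |A|^2 = 49 ordered sum pairs; collecting distinct values, A + A = {-32, -27, -24, -22, -19, -16, -14, -11, -9, -8, -6, -3, 0, 2, 4, 5, 7, 10, 13, 15, 16, 18, 21, 26}, so |A + A| = 24. Thus K = 24/7. For comparison, the minimum possible |A + A| over all 7-element sets is 2·7 − 1 = 13 (so min K = 13/7), attained only by arithmetic progressions.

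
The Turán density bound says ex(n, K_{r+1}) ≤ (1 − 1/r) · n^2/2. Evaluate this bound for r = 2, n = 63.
Turán density bound = (1/2) · 63^2/2 = 3969/4 ≈ 992.25

Turán's theorem: ex(n, K_{r+1}) is achieved by the complete r-partite Turán graph T(n, r) with parts as balanced as possible, and is at most (1 − 1/r) · n^2/2. For r = 2, n = 63: the density bound is (1/2) · 3969/2 = 3969/4 ≈ 992.25. The integer-valued extremum is e(T(63, 2)) = 992, which is strictly less than the density bound 3969/4 since 2 ∤ 63 (the parts of T(63, 2) cannot all be equal).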